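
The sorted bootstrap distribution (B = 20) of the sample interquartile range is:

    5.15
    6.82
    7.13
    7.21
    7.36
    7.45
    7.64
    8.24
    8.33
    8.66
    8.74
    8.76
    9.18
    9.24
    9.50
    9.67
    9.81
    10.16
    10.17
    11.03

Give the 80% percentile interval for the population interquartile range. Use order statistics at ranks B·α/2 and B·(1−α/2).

α = 0.20; lower rank = 20 × 0.100 = 2; upper rank = 20 × 0.900 = 18.
The 2nd smallest replicate is 6.82; the 18th is 10.16.

(6.82, 10.16)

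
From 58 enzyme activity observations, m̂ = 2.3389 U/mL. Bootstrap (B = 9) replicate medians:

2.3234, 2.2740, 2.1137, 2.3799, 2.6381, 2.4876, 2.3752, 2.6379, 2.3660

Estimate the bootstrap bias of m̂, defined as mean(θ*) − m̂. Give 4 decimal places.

bias = +0.0606

mean(θ*) = (2.3234 + 2.2740 + 2.1137 + 2.3799 + 2.6381 + 2.4876 + 2.3752 + 2.6379 + 2.3660) / 9 = 2.39953
bias = 2.39953 − 2.3389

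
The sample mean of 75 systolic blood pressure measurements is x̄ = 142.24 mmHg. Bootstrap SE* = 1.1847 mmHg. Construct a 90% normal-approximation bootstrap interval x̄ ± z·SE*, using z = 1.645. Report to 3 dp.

(140.291, 144.189)

Margin = 1.645 × 1.1847 = 1.9488
Interval: 142.24 ± 1.9488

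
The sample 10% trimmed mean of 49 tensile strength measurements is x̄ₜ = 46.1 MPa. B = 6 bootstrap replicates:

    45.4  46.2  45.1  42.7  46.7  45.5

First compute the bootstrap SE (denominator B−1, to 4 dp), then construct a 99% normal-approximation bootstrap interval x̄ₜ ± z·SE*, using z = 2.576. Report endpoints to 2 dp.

Mean of replicates = 45.2667; sum of squared deviations = 9.6133; SE* = √(9.6133/5) = 1.3866
Margin = 2.576 × 1.3866 = 3.572
Interval: 46.1 ± 3.572

(42.53, 49.67)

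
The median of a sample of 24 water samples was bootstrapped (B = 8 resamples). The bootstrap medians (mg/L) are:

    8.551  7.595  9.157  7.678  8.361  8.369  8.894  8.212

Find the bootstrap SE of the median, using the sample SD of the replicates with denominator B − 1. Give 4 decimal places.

Bootstrap SE is the standard deviation of the 8 replicate medians.
Mean of replicates: (8.551 + 7.595 + 9.157 + 7.678 + 8.361 + 8.369 + 8.894 + 8.212) / 8 = 66.81700 / 8 = 8.35213
Sum of squared deviations: (+0.19887)² + (−0.75713)² + (+0.80487)² + (−0.67413)² + (+0.00887)² + (+0.01687)² + (+0.54187)² + (−0.14013)² = 2.02868
Variance = 2.02868 / 7 = 0.28981
SE* = √0.28981

SE* = 0.5383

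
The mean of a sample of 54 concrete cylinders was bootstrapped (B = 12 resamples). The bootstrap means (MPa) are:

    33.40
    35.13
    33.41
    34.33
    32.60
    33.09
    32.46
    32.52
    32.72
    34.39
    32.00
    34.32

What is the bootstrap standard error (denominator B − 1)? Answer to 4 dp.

Bootstrap SE is the standard deviation of the 12 replicate means.
Mean of replicates: (33.40 + 35.13 + 33.41 + 34.33 + 32.60 + 33.09 + 32.46 + 32.52 + 32.72 + 34.39 + 32.00 + 34.32) / 12 = 400.37000 / 12 = 33.36417
Sum of squared deviations: (+0.03583)² + (+1.76583)² + (+0.04583)² + (+0.96583)² + (−0.76417)² + (−0.27417)² + (−0.90417)² + (−0.84417)² + (−0.64417)² + (+1.02583)² + (−1.36417)² + (+0.95583)² = 10.48549
Variance = 10.48549 / 11 = 0.95323
SE* = √0.95323

SE* = 0.9763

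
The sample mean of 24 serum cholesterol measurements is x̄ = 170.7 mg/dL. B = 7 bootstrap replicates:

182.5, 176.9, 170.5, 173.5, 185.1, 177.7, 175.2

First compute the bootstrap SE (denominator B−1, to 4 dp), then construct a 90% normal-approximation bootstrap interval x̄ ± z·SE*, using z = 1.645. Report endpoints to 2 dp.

(162.39, 179.01)

Mean of replicates = 177.3429; sum of squared deviations = 153.2771; SE* = √(153.2771/6) = 5.0543
Margin = 1.645 × 5.0543 = 8.314
Interval: 170.7 ± 8.314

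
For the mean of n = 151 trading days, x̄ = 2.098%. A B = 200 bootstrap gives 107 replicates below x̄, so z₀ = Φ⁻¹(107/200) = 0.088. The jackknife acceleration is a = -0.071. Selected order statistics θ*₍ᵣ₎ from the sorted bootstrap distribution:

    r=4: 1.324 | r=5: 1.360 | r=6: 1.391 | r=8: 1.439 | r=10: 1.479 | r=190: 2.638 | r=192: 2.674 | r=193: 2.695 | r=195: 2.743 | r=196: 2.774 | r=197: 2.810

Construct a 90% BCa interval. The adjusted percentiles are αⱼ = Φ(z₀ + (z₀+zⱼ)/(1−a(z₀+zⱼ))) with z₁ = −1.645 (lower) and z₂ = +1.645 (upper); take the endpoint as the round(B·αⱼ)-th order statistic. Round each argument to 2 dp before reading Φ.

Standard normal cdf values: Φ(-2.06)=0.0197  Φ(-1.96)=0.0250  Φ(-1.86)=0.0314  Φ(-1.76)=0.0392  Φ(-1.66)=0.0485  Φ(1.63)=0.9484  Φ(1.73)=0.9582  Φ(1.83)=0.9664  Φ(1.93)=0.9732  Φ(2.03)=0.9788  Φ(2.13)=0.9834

Lower: z₀ + z₁ = 0.088 + (-1.645) = -1.557; 1 − a(z₀+z₁) = 1 − (-0.071)(-1.557) = 0.8895; argument = 0.088 + (-1.557)/0.8895 = -1.6625 → -1.66.
α₁ = Φ(-1.66) = 0.0485; rank = round(200 × 0.0485) = 10; θ*₍10₎ = 1.479.
Upper: z₀ + z₂ = 1.733; 1 − a(z₀+z₂) = 1.1230; argument = 1.6311 → 1.63; α₂ = 0.9484; rank = 190; θ*₍190₎ = 2.638.

(1.479, 2.638)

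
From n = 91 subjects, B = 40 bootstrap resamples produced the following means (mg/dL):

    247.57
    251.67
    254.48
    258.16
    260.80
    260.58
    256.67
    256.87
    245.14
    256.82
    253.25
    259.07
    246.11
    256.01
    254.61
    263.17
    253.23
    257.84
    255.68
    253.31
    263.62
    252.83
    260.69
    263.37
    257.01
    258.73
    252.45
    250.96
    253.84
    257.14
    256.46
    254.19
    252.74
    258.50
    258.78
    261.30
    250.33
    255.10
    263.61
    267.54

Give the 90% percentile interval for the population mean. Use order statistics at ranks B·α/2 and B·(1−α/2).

Sorted replicates: 245.14, 246.11, 247.57, 250.33, 250.96, 251.67, 252.45, 252.74, 252.83, 253.23, 253.25, 253.31, 253.84, 254.19, 254.48, 254.61, 255.10, 255.68, 256.01, 256.46, 256.67, 256.82, 256.87, 257.01, 257.14, 257.84, 258.16, 258.50, 258.73, 258.78, 259.07, 260.58, 260.69, 260.80, 261.30, 263.17, 263.37, 263.61, 263.62, 267.54
α = 0.10; lower rank = 40 × 0.050 = 2; upper rank = 40 × 0.950 = 38.
The 2nd smallest replicate is 246.11; the 38th is 263.61.

(246.11, 263.61)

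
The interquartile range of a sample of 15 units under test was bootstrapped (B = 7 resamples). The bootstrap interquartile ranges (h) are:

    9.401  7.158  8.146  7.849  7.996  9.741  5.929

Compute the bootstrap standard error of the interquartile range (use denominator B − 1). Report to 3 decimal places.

Bootstrap SE is the standard deviation of the 7 replicate interquartile ranges.
Mean of replicates: (9.401 + 7.158 + 8.146 + 7.849 + 7.996 + 9.741 + 5.929) / 7 = 56.2200 / 7 = 8.0314
Sum of squared deviations: (+1.3696)² + (−0.8734)² + (+0.1146)² + (−0.1824)² + (−0.0354)² + (+1.7096)² + (−2.1024)² = 10.0291
Variance = 10.0291 / 6 = 1.6715
SE* = √1.6715

SE* = 1.293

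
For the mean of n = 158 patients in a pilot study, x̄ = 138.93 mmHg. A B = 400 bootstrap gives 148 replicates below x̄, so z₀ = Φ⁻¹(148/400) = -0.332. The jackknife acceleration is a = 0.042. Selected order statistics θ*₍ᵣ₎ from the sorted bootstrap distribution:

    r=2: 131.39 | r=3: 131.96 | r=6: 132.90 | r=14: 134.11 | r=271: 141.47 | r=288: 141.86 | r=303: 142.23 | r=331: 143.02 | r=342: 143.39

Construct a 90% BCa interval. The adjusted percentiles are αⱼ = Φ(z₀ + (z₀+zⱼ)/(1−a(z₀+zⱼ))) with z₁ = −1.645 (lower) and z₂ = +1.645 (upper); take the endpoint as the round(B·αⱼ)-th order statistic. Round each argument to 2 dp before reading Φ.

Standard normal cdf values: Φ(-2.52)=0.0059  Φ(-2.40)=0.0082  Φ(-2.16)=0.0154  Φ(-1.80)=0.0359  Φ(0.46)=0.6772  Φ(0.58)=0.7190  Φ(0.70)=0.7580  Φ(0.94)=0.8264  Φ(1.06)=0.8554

Lower: z₀ + z₁ = -0.332 + (-1.645) = -1.977; 1 − a(z₀+z₁) = 1 − (0.042)(-1.977) = 1.0830; argument = -0.332 + (-1.977)/1.0830 = -2.1574 → -2.16.
α₁ = Φ(-2.16) = 0.0154; rank = round(400 × 0.0154) = 6; θ*₍6₎ = 132.90.
Upper: z₀ + z₂ = 1.313; 1 − a(z₀+z₂) = 0.9449; argument = 1.0576 → 1.06; α₂ = 0.8554; rank = 342; θ*₍342₎ = 143.39.

(132.90, 143.39)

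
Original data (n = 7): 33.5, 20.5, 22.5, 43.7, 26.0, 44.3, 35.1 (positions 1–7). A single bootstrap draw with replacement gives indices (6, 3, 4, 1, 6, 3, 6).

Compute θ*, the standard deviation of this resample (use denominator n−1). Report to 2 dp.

Resample values: 44.3, 22.5, 43.7, 33.5, 44.3, 22.5, 44.3.
Mean = 36.4429; sum of squared deviations = 635.3371
s² = 635.3371 / 6 = 105.8895
s = √105.8895 = 10.29

θ* = 10.29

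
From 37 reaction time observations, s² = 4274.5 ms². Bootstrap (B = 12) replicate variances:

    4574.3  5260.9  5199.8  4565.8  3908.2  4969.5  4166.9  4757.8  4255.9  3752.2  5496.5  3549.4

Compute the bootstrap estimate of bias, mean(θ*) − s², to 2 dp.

mean(θ*) = (4574.3 + 5260.9 + 5199.8 + 4565.8 + 3908.2 + 4969.5 + 4166.9 + 4757.8 + 4255.9 + 3752.2 + 5496.5 + 3549.4) / 12 = 4538.100
bias = 4538.100 − 4274.5

bias = +263.60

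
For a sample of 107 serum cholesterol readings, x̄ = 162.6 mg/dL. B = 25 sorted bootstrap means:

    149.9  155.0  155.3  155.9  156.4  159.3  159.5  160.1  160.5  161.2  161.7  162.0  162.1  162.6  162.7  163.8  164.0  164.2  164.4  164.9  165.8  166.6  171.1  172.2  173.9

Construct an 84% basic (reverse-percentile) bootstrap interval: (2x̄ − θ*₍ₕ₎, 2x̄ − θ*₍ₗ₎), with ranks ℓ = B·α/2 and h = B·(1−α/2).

(154.1, 170.2)

Percentile endpoints at ranks 2 and 23: θ*₍2₎ = 155.0, θ*₍23₎ = 171.1.
Basic interval reflects these around x̄:
  lower = 2 × 162.6 − 171.1 = 154.1
  upper = 2 × 162.6 − 155.0 = 170.2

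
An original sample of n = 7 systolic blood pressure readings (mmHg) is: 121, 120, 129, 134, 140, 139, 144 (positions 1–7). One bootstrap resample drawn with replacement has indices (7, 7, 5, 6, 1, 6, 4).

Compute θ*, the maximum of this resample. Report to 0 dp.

θ* = 144

Resample values: 144, 144, 140, 139, 121, 139, 134.
Maximum = 144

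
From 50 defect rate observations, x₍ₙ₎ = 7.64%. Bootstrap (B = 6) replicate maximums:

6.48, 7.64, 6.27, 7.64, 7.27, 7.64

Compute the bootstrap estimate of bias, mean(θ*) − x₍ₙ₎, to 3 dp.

mean(θ*) = (6.48 + 7.64 + 6.27 + 7.64 + 7.27 + 7.64) / 6 = 7.1567
bias = 7.1567 − 7.64

bias = −0.483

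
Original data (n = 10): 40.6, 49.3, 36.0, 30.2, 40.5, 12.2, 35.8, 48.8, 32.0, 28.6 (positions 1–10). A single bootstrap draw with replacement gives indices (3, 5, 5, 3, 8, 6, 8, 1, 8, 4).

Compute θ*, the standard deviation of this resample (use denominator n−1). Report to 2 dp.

Resample values: 36.0, 40.5, 40.5, 36.0, 48.8, 12.2, 48.8, 40.6, 48.8, 30.2.
Mean = 38.2400; sum of squared deviations = 1103.0840
s² = 1103.0840 / 9 = 122.5649
s = √122.5649 = 11.07

θ* = 11.07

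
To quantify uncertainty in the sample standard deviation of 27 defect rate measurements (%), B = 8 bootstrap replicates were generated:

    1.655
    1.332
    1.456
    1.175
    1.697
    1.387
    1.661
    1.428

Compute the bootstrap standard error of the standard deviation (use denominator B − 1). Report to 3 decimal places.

Bootstrap SE is the standard deviation of the 8 replicate standard deviations.
Mean of replicates: (1.655 + 1.332 + 1.456 + 1.175 + 1.697 + 1.387 + 1.661 + 1.428) / 8 = 11.7910 / 8 = 1.4739
Sum of squared deviations: (+0.1811)² + (−0.1419)² + (−0.0179)² + (−0.2989)² + (+0.2231)² + (−0.0869)² + (+0.1871)² + (−0.0459)² = 0.2370
Variance = 0.2370 / 7 = 0.0339
SE* = √0.0339

SE* = 0.184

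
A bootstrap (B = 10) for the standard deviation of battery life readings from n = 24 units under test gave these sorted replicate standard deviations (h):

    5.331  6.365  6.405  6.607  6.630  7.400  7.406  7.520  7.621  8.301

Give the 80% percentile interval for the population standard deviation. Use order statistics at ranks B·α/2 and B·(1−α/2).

(5.331, 7.621)

α = 0.20; lower rank = 10 × 0.100 = 1; upper rank = 10 × 0.900 = 9.
The 1st smallest replicate is 5.331; the 9th is 7.621.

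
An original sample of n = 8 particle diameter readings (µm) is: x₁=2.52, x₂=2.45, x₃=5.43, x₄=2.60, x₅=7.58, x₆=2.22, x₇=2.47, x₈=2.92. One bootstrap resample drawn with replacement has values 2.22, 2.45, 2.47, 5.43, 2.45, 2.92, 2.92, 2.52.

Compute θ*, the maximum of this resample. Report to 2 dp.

θ* = 5.43

Maximum = 5.43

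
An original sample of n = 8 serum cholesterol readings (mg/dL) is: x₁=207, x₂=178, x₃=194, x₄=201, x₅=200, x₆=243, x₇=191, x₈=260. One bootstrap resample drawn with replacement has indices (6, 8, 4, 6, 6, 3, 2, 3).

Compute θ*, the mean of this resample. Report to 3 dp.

Resample values: 243, 260, 201, 243, 243, 194, 178, 194.
Mean = (243 + 260 + 201 + 243 + 243 + 194 + 178 + 194) / 8 = 1756.0 / 8 = 219.500

θ* = 219.500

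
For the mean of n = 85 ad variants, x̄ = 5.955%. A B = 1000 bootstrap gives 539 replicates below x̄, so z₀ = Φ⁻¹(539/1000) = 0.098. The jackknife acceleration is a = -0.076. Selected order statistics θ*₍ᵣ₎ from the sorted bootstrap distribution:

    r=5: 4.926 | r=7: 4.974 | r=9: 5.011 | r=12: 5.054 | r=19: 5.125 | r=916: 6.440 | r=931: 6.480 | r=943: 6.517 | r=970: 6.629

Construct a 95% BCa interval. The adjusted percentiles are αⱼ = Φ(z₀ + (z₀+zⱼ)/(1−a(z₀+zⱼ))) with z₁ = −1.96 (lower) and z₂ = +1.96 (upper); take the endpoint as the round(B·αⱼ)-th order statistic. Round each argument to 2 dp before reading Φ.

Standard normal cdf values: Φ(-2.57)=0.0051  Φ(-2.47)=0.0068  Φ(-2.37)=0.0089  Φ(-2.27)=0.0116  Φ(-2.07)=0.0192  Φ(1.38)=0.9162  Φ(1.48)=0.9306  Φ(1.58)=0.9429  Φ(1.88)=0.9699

Lower: z₀ + z₁ = 0.098 + (-1.960) = -1.862; 1 − a(z₀+z₁) = 1 − (-0.076)(-1.862) = 0.8585; argument = 0.098 + (-1.862)/0.8585 = -2.0709 → -2.07.
α₁ = Φ(-2.07) = 0.0192; rank = round(1000 × 0.0192) = 19; θ*₍19₎ = 5.125.
Upper: z₀ + z₂ = 2.058; 1 − a(z₀+z₂) = 1.1564; argument = 1.8776 → 1.88; α₂ = 0.9699; rank = 970; θ*₍970₎ = 6.629.

(5.125, 6.629)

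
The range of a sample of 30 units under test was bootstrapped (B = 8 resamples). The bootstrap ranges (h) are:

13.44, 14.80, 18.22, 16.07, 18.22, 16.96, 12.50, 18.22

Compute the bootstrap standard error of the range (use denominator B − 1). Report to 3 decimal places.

SE* = 2.266

Bootstrap SE is the standard deviation of the 8 replicate ranges.
Mean of replicates: (13.44 + 14.80 + 18.22 + 16.07 + 18.22 + 16.96 + 12.50 + 18.22) / 8 = 128.4300 / 8 = 16.0538
Sum of squared deviations: (−2.6138)² + (−1.2538)² + (+2.1662)² + (+0.0162)² + (+2.1662)² + (+0.9062)² + (−3.5538)² + (+2.1662)² = 35.9322
Variance = 35.9322 / 7 = 5.1332
SE* = √5.1332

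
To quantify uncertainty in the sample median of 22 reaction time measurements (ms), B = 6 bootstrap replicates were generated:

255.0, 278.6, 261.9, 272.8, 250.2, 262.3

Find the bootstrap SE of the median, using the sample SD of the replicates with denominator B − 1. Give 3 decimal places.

Bootstrap SE is the standard deviation of the 6 replicate medians.
Mean of replicates: (255.0 + 278.6 + 261.9 + 272.8 + 250.2 + 262.3) / 6 = 1580.8000 / 6 = 263.4667
Sum of squared deviations: (−8.4667)² + (+15.1333)² + (−1.5667)² + (+9.3333)² + (−13.2667)² + (−1.1667)² = 567.6333
Variance = 567.6333 / 5 = 113.5267
SE* = √113.5267

SE* = 10.655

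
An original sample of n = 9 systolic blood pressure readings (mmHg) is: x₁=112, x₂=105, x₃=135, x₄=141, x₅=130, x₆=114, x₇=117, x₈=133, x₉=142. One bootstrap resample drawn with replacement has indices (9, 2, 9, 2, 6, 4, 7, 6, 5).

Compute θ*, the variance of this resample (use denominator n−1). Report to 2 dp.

Resample values: 142, 105, 142, 105, 114, 141, 117, 114, 130.
Mean = 123.3333; sum of squared deviations = 1940.0000
s² = 1940.0000 / 8 = 242.5000

θ* = 242.50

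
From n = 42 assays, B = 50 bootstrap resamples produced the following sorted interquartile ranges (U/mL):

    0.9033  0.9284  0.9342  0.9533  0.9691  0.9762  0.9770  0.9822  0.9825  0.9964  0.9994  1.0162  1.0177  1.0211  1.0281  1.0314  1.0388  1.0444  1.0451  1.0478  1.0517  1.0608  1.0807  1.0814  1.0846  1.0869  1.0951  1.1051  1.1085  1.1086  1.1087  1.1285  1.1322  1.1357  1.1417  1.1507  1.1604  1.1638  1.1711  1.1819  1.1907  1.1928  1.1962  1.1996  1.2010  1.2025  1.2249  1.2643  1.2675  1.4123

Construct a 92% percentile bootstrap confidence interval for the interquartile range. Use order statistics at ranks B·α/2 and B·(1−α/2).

(0.9284, 1.2643)

α = 0.08; lower rank = 50 × 0.040 = 2; upper rank = 50 × 0.960 = 48.
The 2nd smallest replicate is 0.9284; the 48th is 1.2643.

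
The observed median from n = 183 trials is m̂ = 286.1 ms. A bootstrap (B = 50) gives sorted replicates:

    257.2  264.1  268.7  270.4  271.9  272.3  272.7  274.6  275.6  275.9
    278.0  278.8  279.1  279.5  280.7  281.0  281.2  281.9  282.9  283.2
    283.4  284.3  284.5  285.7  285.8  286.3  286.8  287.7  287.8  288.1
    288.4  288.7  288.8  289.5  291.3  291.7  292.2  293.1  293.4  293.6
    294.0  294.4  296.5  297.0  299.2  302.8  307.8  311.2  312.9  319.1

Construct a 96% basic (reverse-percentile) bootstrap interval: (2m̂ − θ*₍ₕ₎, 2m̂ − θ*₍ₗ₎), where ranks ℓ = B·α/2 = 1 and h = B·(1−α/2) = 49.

(259.3, 315.0)

Percentile endpoints at ranks 1 and 49: θ*₍1₎ = 257.2, θ*₍49₎ = 312.9.
Basic interval reflects these around m̂:
  lower = 2 × 286.1 − 312.9 = 259.3
  upper = 2 × 286.1 − 257.2 = 315.0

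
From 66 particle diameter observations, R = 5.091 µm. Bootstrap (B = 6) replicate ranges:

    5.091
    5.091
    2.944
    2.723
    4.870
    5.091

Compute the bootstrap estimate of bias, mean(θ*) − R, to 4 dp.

mean(θ*) = (5.091 + 5.091 + 2.944 + 2.723 + 4.870 + 5.091) / 6 = 4.30167
bias = 4.30167 − 5.091

bias = −0.7893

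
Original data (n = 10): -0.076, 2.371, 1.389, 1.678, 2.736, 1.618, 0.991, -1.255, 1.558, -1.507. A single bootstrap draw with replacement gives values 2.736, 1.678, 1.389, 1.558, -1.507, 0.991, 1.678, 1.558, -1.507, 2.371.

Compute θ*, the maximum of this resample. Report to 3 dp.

Maximum = 2.736

θ* = 2.736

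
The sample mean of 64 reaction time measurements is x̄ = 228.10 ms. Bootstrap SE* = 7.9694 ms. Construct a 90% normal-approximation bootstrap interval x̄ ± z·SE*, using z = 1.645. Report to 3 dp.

(214.990, 241.210)

Margin = 1.645 × 7.9694 = 13.1097
Interval: 228.10 ± 13.1097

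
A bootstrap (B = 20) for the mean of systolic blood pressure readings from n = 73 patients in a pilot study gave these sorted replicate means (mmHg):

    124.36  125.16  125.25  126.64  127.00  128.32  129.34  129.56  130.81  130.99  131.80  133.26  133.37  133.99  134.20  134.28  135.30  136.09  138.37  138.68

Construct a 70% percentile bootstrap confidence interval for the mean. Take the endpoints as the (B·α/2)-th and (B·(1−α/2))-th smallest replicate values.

α = 0.30; lower rank = 20 × 0.150 = 3; upper rank = 20 × 0.850 = 17.
The 3rd smallest replicate is 125.25; the 17th is 135.30.

(125.25, 135.30)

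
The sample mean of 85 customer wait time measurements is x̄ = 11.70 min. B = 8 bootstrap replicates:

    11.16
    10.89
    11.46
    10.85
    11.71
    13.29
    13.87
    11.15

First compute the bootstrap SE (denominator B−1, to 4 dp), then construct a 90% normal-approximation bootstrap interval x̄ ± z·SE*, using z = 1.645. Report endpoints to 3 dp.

(9.815, 13.585)

Mean of replicates = 11.7975; sum of squared deviations = 9.1913; SE* = √(9.1913/7) = 1.1459
Margin = 1.645 × 1.1459 = 1.8850
Interval: 11.70 ± 1.8850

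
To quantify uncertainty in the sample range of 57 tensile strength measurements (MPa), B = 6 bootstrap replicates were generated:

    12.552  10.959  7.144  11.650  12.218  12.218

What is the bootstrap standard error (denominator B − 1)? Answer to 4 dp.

Bootstrap SE is the standard deviation of the 6 replicate ranges.
Mean of replicates: (12.552 + 10.959 + 7.144 + 11.650 + 12.218 + 12.218) / 6 = 66.74100 / 6 = 11.12350
Sum of squared deviations: (+1.42850)² + (−0.16450)² + (−3.97950)² + (+0.52650)² + (+1.09450)² + (+1.09450)² = 20.57716
Variance = 20.57716 / 5 = 4.11543
SE* = √4.11543

SE* = 2.0287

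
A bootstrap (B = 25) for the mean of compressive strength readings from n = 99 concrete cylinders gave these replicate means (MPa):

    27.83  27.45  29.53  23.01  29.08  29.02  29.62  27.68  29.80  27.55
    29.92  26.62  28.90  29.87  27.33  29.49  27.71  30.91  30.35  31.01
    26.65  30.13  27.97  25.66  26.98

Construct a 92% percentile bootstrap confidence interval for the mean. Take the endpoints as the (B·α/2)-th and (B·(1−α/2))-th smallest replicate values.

(23.01, 30.91)

Sorted replicates: 23.01, 25.66, 26.62, 26.65, 26.98, 27.33, 27.45, 27.55, 27.68, 27.71, 27.83, 27.97, 28.90, 29.02, 29.08, 29.49, 29.53, 29.62, 29.80, 29.87, 29.92, 30.13, 30.35, 30.91, 31.01
α = 0.08; lower rank = 25 × 0.040 = 1; upper rank = 25 × 0.960 = 24.
The 1st smallest replicate is 23.01; the 24th is 30.91.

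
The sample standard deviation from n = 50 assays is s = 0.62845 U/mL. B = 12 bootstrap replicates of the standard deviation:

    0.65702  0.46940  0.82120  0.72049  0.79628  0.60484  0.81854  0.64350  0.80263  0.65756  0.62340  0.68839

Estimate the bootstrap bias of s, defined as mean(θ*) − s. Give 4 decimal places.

mean(θ*) = (0.65702 + 0.46940 + 0.82120 + 0.72049 + 0.79628 + 0.60484 + 0.81854 + 0.64350 + 0.80263 + 0.65756 + 0.62340 + 0.68839) / 12 = 0.69194
bias = 0.69194 − 0.62845

bias = +0.0635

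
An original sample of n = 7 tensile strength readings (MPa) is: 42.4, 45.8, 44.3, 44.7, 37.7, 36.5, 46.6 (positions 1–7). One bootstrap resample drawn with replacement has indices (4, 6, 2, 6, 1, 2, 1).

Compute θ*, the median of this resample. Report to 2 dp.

θ* = 42.40

Resample values: 44.7, 36.5, 45.8, 36.5, 42.4, 45.8, 42.4.
Sorted: 36.5, 36.5, 42.4, 42.4, 44.7, 45.8, 45.8
Median = middle value = 42.40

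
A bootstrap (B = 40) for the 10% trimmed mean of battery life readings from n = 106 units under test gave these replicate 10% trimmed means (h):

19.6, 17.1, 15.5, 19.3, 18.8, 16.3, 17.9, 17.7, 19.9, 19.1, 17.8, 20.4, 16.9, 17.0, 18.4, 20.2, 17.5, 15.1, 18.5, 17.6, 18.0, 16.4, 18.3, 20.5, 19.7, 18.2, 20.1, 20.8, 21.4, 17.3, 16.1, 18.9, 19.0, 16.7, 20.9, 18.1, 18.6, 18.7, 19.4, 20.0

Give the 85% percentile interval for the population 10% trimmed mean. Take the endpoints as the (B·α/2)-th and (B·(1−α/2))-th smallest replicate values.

Sorted replicates: 15.1, 15.5, 16.1, 16.3, 16.4, 16.7, 16.9, 17.0, 17.1, 17.3, 17.5, 17.6, 17.7, 17.8, 17.9, 18.0, 18.1, 18.2, 18.3, 18.4, 18.5, 18.6, 18.7, 18.8, 18.9, 19.0, 19.1, 19.3, 19.4, 19.6, 19.7, 19.9, 20.0, 20.1, 20.2, 20.4, 20.5, 20.8, 20.9, 21.4
α = 0.15; lower rank = 40 × 0.075 = 3; upper rank = 40 × 0.925 = 37.
The 3rd smallest replicate is 16.1; the 37th is 20.5.

(16.1, 20.5)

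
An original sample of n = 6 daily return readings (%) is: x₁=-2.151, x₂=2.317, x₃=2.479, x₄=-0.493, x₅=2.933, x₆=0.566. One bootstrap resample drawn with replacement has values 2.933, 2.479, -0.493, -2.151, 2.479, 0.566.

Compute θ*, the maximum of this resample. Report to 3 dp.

Maximum = 2.933

θ* = 2.933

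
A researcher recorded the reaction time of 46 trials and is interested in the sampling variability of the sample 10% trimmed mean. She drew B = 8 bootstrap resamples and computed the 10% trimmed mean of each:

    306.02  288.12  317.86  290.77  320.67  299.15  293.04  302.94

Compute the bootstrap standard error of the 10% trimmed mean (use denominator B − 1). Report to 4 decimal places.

SE* = 12.0919

Bootstrap SE is the standard deviation of the 8 replicate 10% trimmed means.
Mean of replicates: (306.02 + 288.12 + 317.86 + 290.77 + 320.67 + 299.15 + 293.04 + 302.94) / 8 = 2418.57000 / 8 = 302.32125
Sum of squared deviations: (+3.69875)² + (−14.20125)² + (+15.53875)² + (−11.55125)² + (+18.34875)² + (−3.17125)² + (−9.28125)² + (+0.61875)² = 1023.49829
Variance = 1023.49829 / 7 = 146.21404
SE* = √146.21404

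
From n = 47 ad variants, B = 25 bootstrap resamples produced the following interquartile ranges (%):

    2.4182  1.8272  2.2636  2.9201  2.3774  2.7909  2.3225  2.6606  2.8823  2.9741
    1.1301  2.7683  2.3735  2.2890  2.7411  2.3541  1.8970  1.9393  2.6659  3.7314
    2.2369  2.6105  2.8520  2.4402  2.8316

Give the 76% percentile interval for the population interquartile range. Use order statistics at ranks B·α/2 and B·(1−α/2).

(1.8970, 2.8823)

Sorted replicates: 1.1301, 1.8272, 1.8970, 1.9393, 2.2369, 2.2636, 2.2890, 2.3225, 2.3541, 2.3735, 2.3774, 2.4182, 2.4402, 2.6105, 2.6606, 2.6659, 2.7411, 2.7683, 2.7909, 2.8316, 2.8520, 2.8823, 2.9201, 2.9741, 3.7314
α = 0.24; lower rank = 25 × 0.120 = 3; upper rank = 25 × 0.880 = 22.
The 3rd smallest replicate is 1.8970; the 22nd is 2.8823.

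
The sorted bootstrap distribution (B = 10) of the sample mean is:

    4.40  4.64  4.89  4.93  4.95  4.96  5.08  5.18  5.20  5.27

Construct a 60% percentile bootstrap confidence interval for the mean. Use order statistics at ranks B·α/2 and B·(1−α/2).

(4.64, 5.18)

α = 0.40; lower rank = 10 × 0.200 = 2; upper rank = 10 × 0.800 = 8.
The 2nd smallest replicate is 4.64; the 8th is 5.18.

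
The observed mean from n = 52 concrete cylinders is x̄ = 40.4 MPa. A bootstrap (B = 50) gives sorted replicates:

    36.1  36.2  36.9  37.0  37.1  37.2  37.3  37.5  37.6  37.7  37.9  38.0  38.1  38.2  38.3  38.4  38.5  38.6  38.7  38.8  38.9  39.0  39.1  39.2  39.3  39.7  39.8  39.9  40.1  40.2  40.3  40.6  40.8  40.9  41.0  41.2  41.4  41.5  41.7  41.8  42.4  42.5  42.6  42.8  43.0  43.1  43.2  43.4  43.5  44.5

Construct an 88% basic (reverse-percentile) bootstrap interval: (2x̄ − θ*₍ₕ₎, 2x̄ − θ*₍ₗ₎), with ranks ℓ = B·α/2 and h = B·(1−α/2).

Percentile endpoints at ranks 3 and 47: θ*₍3₎ = 36.9, θ*₍47₎ = 43.2.
Basic interval reflects these around x̄:
  lower = 2 × 40.4 − 43.2 = 37.6
  upper = 2 × 40.4 − 36.9 = 43.9

(37.6, 43.9)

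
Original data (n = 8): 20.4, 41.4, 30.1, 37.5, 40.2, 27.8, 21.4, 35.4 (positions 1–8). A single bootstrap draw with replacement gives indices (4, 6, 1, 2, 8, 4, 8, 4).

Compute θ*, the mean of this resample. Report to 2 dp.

θ* = 34.11

Resample values: 37.5, 27.8, 20.4, 41.4, 35.4, 37.5, 35.4, 37.5.
Mean = (37.5 + 27.8 + 20.4 + 41.4 + 35.4 + 37.5 + 35.4 + 37.5) / 8 = 272.90 / 8 = 34.11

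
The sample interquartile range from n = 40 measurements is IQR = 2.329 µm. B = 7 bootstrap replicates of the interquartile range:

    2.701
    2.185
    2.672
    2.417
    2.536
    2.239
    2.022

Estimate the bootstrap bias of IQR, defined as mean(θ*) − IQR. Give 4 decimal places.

bias = +0.0670

mean(θ*) = (2.701 + 2.185 + 2.672 + 2.417 + 2.536 + 2.239 + 2.022) / 7 = 2.39600
bias = 2.39600 − 2.329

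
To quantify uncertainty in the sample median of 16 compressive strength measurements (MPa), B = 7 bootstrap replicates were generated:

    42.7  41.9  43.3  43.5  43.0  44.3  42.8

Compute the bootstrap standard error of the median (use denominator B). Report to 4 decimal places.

Bootstrap SE is the standard deviation of the 7 replicate medians.
Mean of replicates: (42.7 + 41.9 + 43.3 + 43.5 + 43.0 + 44.3 + 42.8) / 7 = 301.50000 / 7 = 43.07143
Sum of squared deviations: (−0.37143)² + (−1.17143)² + (+0.22857)² + (+0.42857)² + (−0.07143)² + (+1.22857)² + (−0.27143)² = 3.33429
Variance = 3.33429 / 7 = 0.47633
SE* = √0.47633

SE* = 0.6902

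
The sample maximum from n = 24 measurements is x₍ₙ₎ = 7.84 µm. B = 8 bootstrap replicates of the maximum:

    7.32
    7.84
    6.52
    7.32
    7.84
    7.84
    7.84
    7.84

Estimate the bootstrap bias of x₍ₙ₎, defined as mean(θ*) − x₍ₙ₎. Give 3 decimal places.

bias = −0.295

mean(θ*) = (7.32 + 7.84 + 6.52 + 7.32 + 7.84 + 7.84 + 7.84 + 7.84) / 8 = 7.5450
bias = 7.5450 − 7.84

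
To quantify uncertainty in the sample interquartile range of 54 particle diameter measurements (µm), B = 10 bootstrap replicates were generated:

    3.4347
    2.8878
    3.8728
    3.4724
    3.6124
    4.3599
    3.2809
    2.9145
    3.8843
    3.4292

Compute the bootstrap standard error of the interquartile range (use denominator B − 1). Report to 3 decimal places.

SE* = 0.449

Bootstrap SE is the standard deviation of the 10 replicate interquartile ranges.
Mean of replicates: (3.4347 + 2.8878 + 3.8728 + 3.4724 + 3.6124 + 4.3599 + 3.2809 + 2.9145 + 3.8843 + 3.4292) / 10 = 35.14890 / 10 = 3.51489
Sum of squared deviations: (−0.08019)² + (−0.62709)² + (+0.35791)² + (−0.04249)² + (+0.09751)² + (+0.84501)² + (−0.23399)² + (−0.60039)² + (+0.36941)² + (−0.08569)² = 1.81215
Variance = 1.81215 / 9 = 0.20135
SE* = √0.20135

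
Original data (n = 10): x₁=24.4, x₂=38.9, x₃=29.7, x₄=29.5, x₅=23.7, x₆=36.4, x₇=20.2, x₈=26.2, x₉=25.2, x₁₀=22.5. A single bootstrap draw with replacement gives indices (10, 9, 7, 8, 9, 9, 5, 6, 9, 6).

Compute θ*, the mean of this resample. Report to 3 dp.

Resample values: 22.5, 25.2, 20.2, 26.2, 25.2, 25.2, 23.7, 36.4, 25.2, 36.4.
Mean = (22.5 + 25.2 + 20.2 + 26.2 + 25.2 + 25.2 + 23.7 + 36.4 + 25.2 + 36.4) / 10 = 266.20 / 10 = 26.620

θ* = 26.620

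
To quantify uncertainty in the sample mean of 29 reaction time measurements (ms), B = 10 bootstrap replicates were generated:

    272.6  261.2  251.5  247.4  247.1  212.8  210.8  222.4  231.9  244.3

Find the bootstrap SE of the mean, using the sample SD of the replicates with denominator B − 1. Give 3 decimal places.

SE* = 20.373

Bootstrap SE is the standard deviation of the 10 replicate means.
Mean of replicates: (272.6 + 261.2 + 251.5 + 247.4 + 247.1 + 212.8 + 210.8 + 222.4 + 231.9 + 244.3) / 10 = 2402.0000 / 10 = 240.2000
Sum of squared deviations: (+32.4000)² + (+21.0000)² + (+11.3000)² + (+7.2000)² + (+6.9000)² + (−27.4000)² + (−29.4000)² + (−17.8000)² + (−8.3000)² + (+4.1000)² = 3735.5600
Variance = 3735.5600 / 9 = 415.0622
SE* = √415.0622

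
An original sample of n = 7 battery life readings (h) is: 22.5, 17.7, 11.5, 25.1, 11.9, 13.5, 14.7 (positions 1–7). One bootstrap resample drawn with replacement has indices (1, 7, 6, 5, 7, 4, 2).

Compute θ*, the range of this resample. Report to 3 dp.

θ* = 13.200

Resample values: 22.5, 14.7, 13.5, 11.9, 14.7, 25.1, 17.7.
Range = 25.1 − 11.9 = 13.200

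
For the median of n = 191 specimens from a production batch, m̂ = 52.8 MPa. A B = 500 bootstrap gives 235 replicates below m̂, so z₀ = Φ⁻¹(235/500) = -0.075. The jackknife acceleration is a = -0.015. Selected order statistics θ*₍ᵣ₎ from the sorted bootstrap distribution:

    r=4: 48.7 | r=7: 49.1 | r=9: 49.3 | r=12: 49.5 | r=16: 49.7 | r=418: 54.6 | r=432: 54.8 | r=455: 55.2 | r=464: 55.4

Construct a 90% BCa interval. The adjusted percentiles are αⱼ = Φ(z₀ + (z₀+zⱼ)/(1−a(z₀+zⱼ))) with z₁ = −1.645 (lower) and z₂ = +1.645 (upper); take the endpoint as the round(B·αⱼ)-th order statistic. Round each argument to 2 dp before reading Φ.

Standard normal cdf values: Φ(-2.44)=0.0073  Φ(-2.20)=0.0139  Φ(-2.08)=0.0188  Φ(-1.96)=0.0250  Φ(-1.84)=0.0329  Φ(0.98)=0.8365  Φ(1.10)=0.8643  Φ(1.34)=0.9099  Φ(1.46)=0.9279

Lower: z₀ + z₁ = -0.075 + (-1.645) = -1.720; 1 − a(z₀+z₁) = 1 − (-0.015)(-1.720) = 0.9742; argument = -0.075 + (-1.720)/0.9742 = -1.8406 → -1.84.
α₁ = Φ(-1.84) = 0.0329; rank = round(500 × 0.0329) = 16; θ*₍16₎ = 49.7.
Upper: z₀ + z₂ = 1.570; 1 − a(z₀+z₂) = 1.0235; argument = 1.4589 → 1.46; α₂ = 0.9279; rank = 464; θ*₍464₎ = 55.4.

(49.7, 55.4)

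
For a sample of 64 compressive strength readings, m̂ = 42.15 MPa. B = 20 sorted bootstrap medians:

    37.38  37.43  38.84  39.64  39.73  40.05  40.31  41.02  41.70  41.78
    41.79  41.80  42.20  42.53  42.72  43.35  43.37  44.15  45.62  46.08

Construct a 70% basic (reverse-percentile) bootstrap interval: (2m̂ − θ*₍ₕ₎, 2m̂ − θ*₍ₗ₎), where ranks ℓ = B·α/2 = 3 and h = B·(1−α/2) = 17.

(40.93, 45.46)

Percentile endpoints at ranks 3 and 17: θ*₍3₎ = 38.84, θ*₍17₎ = 43.37.
Basic interval reflects these around m̂:
  lower = 2 × 42.15 − 43.37 = 40.93
  upper = 2 × 42.15 − 38.84 = 45.46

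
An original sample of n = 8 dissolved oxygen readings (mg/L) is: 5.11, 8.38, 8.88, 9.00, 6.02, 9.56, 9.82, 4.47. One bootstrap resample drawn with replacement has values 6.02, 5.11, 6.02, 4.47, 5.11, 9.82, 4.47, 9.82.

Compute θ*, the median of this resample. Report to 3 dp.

Sorted: 4.47, 4.47, 5.11, 5.11, 6.02, 6.02, 9.82, 9.82
Median = average of the two middle values = 5.565

θ* = 5.565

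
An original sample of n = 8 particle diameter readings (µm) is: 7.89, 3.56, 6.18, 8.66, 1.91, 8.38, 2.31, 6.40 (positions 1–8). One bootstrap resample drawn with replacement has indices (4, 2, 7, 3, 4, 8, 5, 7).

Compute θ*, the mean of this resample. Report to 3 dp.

θ* = 4.999

Resample values: 8.66, 3.56, 2.31, 6.18, 8.66, 6.40, 1.91, 2.31.
Mean = (8.66 + 3.56 + 2.31 + 6.18 + 8.66 + 6.40 + 1.91 + 2.31) / 8 = 39.990 / 8 = 4.999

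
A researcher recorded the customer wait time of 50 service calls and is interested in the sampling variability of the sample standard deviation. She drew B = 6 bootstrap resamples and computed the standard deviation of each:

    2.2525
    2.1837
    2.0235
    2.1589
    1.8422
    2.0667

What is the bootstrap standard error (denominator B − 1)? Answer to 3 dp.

SE* = 0.146

Bootstrap SE is the standard deviation of the 6 replicate standard deviations.
Mean of replicates: (2.2525 + 2.1837 + 2.0235 + 2.1589 + 1.8422 + 2.0667) / 6 = 12.52750 / 6 = 2.08792
Sum of squared deviations: (+0.16458)² + (+0.09578)² + (−0.06442)² + (+0.07098)² + (−0.24572)² + (−0.02122)² = 0.10628
Variance = 0.10628 / 5 = 0.02126
SE* = √0.02126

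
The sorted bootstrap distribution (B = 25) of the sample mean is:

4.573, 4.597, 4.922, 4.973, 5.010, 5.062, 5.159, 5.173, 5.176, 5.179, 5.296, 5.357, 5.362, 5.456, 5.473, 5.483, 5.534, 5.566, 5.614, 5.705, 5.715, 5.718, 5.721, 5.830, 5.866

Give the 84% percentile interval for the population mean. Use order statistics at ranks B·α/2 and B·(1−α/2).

(4.597, 5.721)

α = 0.16; lower rank = 25 × 0.080 = 2; upper rank = 25 × 0.920 = 23.
The 2nd smallest replicate is 4.597; the 23rd is 5.721.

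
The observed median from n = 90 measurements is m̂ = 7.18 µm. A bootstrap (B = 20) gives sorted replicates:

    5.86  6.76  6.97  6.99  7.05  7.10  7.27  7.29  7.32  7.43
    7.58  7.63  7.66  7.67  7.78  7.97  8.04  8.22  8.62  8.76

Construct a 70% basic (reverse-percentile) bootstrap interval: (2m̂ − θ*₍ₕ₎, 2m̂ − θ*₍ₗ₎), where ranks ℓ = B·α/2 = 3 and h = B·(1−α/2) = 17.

Percentile endpoints at ranks 3 and 17: θ*₍3₎ = 6.97, θ*₍17₎ = 8.04.
Basic interval reflects these around m̂:
  lower = 2 × 7.18 − 8.04 = 6.32
  upper = 2 × 7.18 − 6.97 = 7.39

(6.32, 7.39)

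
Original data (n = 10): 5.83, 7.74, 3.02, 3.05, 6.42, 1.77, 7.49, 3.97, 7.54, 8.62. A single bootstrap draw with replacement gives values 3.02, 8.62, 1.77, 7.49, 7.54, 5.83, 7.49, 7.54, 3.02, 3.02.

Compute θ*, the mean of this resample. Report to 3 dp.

Mean = (3.02 + 8.62 + 1.77 + 7.49 + 7.54 + 5.83 + 7.49 + 7.54 + 3.02 + 3.02) / 10 = 55.340 / 10 = 5.534

θ* = 5.534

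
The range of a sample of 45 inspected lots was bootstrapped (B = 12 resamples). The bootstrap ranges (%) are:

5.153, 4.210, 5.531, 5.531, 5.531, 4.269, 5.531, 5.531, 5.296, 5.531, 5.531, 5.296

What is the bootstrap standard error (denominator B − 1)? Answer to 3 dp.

SE* = 0.487

Bootstrap SE is the standard deviation of the 12 replicate ranges.
Mean of replicates: (5.153 + 4.210 + 5.531 + 5.531 + 5.531 + 4.269 + 5.531 + 5.531 + 5.296 + 5.531 + 5.531 + 5.296) / 12 = 62.9410 / 12 = 5.2451
Sum of squared deviations: (−0.0921)² + (−1.0351)² + (+0.2859)² + (+0.2859)² + (+0.2859)² + (−0.9761)² + (+0.2859)² + (+0.2859)² + (+0.0509)² + (+0.2859)² + (+0.2859)² + (+0.0509)² = 2.6100
Variance = 2.6100 / 11 = 0.2373
SE* = √0.2373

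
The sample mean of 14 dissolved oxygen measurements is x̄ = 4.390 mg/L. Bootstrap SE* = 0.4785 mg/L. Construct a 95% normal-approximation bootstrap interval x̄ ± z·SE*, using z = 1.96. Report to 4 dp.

Margin = 1.96 × 0.4785 = 0.93786
Interval: 4.390 ± 0.93786

(3.4521, 5.3279)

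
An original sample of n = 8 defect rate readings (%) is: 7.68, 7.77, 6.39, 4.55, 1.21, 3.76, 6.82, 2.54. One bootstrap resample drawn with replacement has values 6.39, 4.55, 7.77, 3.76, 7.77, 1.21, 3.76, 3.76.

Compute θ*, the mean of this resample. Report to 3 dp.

θ* = 4.871

Mean = (6.39 + 4.55 + 7.77 + 3.76 + 7.77 + 1.21 + 3.76 + 3.76) / 8 = 38.970 / 8 = 4.871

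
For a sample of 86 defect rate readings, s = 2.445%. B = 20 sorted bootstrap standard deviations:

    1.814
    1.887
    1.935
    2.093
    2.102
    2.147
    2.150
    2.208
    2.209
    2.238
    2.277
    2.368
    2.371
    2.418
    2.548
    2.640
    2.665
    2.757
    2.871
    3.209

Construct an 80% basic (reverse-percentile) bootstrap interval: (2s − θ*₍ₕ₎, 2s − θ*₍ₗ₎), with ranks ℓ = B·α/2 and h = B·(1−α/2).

Percentile endpoints at ranks 2 and 18: θ*₍2₎ = 1.887, θ*₍18₎ = 2.757.
Basic interval reflects these around s:
  lower = 2 × 2.445 − 2.757 = 2.133
  upper = 2 × 2.445 − 1.887 = 3.003

(2.133, 3.003)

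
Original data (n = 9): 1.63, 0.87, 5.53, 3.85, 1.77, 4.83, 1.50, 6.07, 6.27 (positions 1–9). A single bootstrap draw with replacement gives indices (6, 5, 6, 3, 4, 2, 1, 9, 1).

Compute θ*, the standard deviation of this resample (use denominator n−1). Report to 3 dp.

Resample values: 4.83, 1.77, 4.83, 5.53, 3.85, 0.87, 1.63, 6.27, 1.63.
Mean = 3.4678; sum of squared deviations = 32.3484
s² = 32.3484 / 8 = 4.0435
s = √4.0435 = 2.011

θ* = 2.011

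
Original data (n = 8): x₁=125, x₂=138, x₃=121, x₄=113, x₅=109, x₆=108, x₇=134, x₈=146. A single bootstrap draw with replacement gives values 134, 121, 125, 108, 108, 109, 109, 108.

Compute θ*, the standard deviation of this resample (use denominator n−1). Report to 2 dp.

Mean = 115.2500; sum of squared deviations = 715.5000
s² = 715.5000 / 7 = 102.2143
s = √102.2143 = 10.11

θ* = 10.11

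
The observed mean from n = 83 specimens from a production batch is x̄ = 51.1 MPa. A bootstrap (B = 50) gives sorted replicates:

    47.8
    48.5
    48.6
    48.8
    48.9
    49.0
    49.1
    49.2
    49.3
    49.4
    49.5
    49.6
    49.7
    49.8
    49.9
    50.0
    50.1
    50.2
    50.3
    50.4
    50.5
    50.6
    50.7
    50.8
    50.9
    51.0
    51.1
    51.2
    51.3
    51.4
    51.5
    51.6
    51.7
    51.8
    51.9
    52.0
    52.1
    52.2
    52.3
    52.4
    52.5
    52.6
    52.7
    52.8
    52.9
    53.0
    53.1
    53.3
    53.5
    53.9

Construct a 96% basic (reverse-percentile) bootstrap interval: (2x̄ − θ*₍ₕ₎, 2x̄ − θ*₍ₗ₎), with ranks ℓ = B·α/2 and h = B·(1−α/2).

(48.7, 54.4)

Percentile endpoints at ranks 1 and 49: θ*₍1₎ = 47.8, θ*₍49₎ = 53.5.
Basic interval reflects these around x̄:
  lower = 2 × 51.1 − 53.5 = 48.7
  upper = 2 × 51.1 − 47.8 = 54.4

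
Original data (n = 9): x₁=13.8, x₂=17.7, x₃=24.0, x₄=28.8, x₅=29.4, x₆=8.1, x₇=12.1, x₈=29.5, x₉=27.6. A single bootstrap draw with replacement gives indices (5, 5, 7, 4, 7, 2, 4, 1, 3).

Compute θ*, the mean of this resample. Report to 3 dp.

θ* = 21.789

Resample values: 29.4, 29.4, 12.1, 28.8, 12.1, 17.7, 28.8, 13.8, 24.0.
Mean = (29.4 + 29.4 + 12.1 + 28.8 + 12.1 + 17.7 + 28.8 + 13.8 + 24.0) / 9 = 196.10 / 9 = 21.789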